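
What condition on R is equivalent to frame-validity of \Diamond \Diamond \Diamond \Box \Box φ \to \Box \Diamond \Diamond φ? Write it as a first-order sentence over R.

\forall x \forall y \forall z ((x R^3 y \wedge xRz) \to \exists w (y R^2 w \wedge z R^2 w))

This is a Sahlqvist (Geach-type) schema ◇^3□^2φ → □^1◇^2φ.
Minimal-valuation argument: fix x; take any y with xR^3y and any z with xR^1z. Set V(φ) to the set of worlds R-reachable from y in exactly 2 steps. Then □^2φ holds at y, so the antecedent holds at x; validity forces ◇^2φ at z, giving a w with zR^2w and yR^2w.
First-order correspondent: \forall x \forall y \forall z ((x R^3 y \wedge xRz) \to \exists w (y R^2 w \wedge z R^2 w)).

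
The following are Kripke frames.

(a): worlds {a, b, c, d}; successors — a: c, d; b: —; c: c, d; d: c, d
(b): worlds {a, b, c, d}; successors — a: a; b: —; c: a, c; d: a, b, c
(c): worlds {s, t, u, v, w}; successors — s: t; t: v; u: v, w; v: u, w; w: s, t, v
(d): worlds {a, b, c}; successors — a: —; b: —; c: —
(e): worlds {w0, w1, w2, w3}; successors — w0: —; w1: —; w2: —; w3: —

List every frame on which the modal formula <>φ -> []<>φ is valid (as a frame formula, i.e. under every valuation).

(a), (d), (e)

This is the axiom for the Euclidean property; its first-order frame correspondent is forall x forall y forall z (Rxy & Rxz -> Ryz).
(a): holds.
(b): fails — Rca and Rcc but not Rac.
(c): fails — Rst and Rst but not Rtt.
(d): holds.
(e): holds.
Valid on: (a), (d), (e).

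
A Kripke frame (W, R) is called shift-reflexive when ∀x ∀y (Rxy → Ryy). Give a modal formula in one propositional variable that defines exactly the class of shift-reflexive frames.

□(□ψ → ψ)

This is shift-reflexivity; the standard corresponding axiom is T□: □(□ψ → ψ).
Suppose □(□ψ→ψ) is valid. Take Rxy and set V(ψ)={w : Ryw}. Then at y, □ψ holds; since □(□ψ→ψ) at x, □ψ→ψ at y, so ψ at y, i.e. Ryy.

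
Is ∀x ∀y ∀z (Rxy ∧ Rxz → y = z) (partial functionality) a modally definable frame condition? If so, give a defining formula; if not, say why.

Yes, by ◇q → □q

The condition is partial functionality. A defining modal formula is ◇q → □q.
Suppose ◇q→□q is valid. Take Rxy, Rxz and set V(q)={y}. Then ◇q at x, so □q at x, so q at z, i.e. z=y.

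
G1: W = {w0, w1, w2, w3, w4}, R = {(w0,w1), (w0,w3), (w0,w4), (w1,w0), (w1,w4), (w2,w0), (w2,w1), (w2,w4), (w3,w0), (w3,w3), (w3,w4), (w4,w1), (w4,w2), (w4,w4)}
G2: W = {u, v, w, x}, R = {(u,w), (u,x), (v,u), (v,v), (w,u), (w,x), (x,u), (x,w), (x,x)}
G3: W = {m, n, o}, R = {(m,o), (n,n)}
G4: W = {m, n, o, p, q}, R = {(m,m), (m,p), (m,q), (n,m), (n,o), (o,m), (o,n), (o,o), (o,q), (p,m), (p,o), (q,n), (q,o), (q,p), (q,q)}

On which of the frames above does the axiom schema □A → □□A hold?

G3

This is the axiom for transitivity; its first-order frame correspondent is ∀x ∀y ∀z (Rxy ∧ Ryz → Rxz).
G1: fails — Rw1w0 and Rw0w1 but not Rw1w1.
G2: fails — Ruw and Rwu but not Ruu.
G3: satisfies the condition.
G4: fails — Rom and Rmp but not Rop.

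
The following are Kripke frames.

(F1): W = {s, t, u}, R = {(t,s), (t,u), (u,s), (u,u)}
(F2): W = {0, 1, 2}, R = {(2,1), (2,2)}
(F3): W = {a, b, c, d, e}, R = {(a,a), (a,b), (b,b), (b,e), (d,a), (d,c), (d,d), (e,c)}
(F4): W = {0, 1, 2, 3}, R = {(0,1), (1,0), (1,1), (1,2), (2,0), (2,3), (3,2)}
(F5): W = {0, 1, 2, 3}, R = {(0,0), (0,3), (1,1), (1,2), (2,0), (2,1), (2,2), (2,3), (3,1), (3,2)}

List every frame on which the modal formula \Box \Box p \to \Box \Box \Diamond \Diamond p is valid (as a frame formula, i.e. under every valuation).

The schema corresponds to a generalized confluence (Geach) condition: \forall x \forall z (x R^2 z \to \exists w (x R^2 w \wedge z R^2 w)).
(F1): fails — tR²s but no w with tR²w and sR²w.
(F2): fails — 2R²1 but no w with 2R²w and 1R²w.
(F3): fails — aR²e but no w with aR²w and eR²w.
(F4): satisfies the condition.
(F5): satisfies the condition.
Valid on: (F4), (F5).

(F4), (F5)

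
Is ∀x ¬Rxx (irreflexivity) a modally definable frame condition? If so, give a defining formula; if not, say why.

Any modally definable frame class is closed under surjective bounded morphisms.
The 3-cycle (worlds a,b,c with a→b→c→a) is irreflexive, and the map sending every world to a single reflexive point • is a surjective bounded morphism (forth: every edge maps to (•,•); back: every world has a successor). So any modal formula valid on the 3-cycle is also valid on the reflexive point, which is not irreflexive.
Hence irreflexivity is not modally definable.

No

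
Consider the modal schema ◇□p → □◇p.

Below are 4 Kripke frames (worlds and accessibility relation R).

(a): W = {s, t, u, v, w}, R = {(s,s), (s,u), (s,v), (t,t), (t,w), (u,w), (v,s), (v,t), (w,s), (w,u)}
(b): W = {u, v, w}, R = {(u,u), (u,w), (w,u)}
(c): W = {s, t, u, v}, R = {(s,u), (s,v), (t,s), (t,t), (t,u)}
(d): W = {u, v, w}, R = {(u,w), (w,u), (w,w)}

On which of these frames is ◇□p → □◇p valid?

(b), (d)

The schema corresponds to convergence: ∀x ∀y ∀z (Rxy ∧ Rxz → ∃w (Ryw ∧ Rzw)).
(a): fails — Rsv and Rsu but v and u have no common successor.
(b): holds.
(c): fails — Rsv and Rsv but v and v have no common successor.
(d): holds.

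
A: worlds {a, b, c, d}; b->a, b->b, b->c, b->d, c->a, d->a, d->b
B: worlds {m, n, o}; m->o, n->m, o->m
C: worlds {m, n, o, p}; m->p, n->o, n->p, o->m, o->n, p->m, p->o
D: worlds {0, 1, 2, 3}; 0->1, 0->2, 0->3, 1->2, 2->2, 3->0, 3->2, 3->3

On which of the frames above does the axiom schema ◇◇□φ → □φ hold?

Frame correspondent (Sahlqvist): ∀x ∀y ∀z ((xR²y ∧ xRz) → ∃w (yRw ∧ z = w)) — i.e. a generalized confluence (Geach) condition.
A: fails — bR²a, bRa but no w with aRw and a=w.
B: holds.
C: fails — mR²o, mRp but no w with oRw and p=w.
D: fails — 0R²2, 0R1 but no w with 2Rw and 1=w.

B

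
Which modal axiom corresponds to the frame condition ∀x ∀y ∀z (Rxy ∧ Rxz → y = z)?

The condition is partial functionality. The CD schema ◇r → □r defines it.
Suppose ◇r→□r is valid. Take Rxy, Rxz and set V(r)={y}. Then ◇r at x, so □r at x, so r at z, i.e. z=y.

◇r → □r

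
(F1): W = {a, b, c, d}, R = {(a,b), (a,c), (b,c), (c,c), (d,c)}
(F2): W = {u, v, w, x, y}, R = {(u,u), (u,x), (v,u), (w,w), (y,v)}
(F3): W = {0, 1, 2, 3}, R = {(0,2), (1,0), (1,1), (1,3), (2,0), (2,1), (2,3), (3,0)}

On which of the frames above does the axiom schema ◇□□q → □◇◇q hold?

This is the axiom for a generalized confluence (Geach) condition; its first-order frame correspondent is ∀x ∀y ∀z ((xRy ∧ xRz) → ∃w (yR²w ∧ zR²w)).
(F1): ✓.
(F2): fails — uRu, uRx but no t with uR²t and xR²t.
(F3): fails — 1R0, 1R3 but no w with 0R²w and 3R²w.
Valid on: (F1).

(F1)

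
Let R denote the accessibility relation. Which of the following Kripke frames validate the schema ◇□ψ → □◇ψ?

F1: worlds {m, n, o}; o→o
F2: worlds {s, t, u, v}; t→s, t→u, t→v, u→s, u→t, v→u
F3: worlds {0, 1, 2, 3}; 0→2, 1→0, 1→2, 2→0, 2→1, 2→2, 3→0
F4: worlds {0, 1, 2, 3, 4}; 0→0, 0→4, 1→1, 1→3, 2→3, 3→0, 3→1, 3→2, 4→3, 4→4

F1, F3

Frame correspondent (Sahlqvist): ∀x ∀y ∀z (Rxy ∧ Rxz → ∃w (Ryw ∧ Rzw)) — i.e. convergence.
F1: satisfies the condition.
F2: fails — Rtv and Rts but v and s have no common successor.
F3: satisfies the condition.
F4: fails — R32 and R30 but 2 and 0 have no common successor.
Valid on: F1, F3.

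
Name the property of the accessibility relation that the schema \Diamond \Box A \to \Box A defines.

This schema is equivalent to the 5 axiom ◇A → □◇A.
It corresponds to the Euclidean property: \forall x \forall y \forall z (Rxy \wedge Rxz \to Ryz).

the Euclidean property: \forall x \forall y \forall z (Rxy \wedge Rxz \to Ryz)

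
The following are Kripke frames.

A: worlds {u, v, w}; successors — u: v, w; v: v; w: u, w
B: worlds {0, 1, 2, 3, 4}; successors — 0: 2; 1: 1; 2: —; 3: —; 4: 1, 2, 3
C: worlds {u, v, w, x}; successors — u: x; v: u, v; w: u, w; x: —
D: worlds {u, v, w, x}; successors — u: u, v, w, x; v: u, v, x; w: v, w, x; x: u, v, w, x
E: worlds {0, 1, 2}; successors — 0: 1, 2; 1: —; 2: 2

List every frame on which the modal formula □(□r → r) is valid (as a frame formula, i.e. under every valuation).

D

Frame correspondent (Sahlqvist): ∀x ∀y (Rxy → Ryy) — i.e. shift-reflexivity.
A: fails — Rwu but not Ruu.
B: fails — R02 but not R22.
C: fails — Rwu but not Ruu.
D: satisfies the condition.
E: fails — R01 but not R11.
Valid on: D.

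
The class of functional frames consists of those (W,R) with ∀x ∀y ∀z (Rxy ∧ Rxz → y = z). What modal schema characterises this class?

The condition is partial functionality. The CD schema ◇q → □q defines it.
Suppose ◇q→□q is valid. Take Rxy, Rxz and set V(q)={y}. Then ◇q at x, so □q at x, so q at z, i.e. z=y.

◇q → □q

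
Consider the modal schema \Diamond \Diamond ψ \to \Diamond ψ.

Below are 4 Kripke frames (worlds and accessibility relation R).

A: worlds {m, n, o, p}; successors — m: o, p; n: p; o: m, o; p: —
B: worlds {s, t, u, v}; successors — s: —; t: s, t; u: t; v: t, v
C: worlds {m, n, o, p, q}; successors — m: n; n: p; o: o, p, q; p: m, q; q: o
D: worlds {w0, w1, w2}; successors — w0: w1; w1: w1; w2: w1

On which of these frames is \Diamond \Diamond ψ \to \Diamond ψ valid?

D

This is the axiom for transitivity; its first-order frame correspondent is \forall x \forall y \forall z (Rxy \wedge Ryz \to Rxz).
A: fails — Rom and Rmp but not Rop.
B: fails — Rut and Rts but not Rus.
C: fails — Rop and Rpm but not Rom.
D: condition met.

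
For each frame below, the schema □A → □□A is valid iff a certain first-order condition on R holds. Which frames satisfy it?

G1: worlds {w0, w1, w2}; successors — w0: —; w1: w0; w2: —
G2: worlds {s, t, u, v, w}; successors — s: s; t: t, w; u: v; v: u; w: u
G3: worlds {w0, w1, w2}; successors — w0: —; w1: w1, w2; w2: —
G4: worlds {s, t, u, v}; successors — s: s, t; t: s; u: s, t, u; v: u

The schema corresponds to transitivity: ∀x ∀y ∀z (Rxy ∧ Ryz → Rxz).
G1: satisfies the condition.
G2: fails — Ruv and Rvu but not Ruu.
G3: satisfies the condition.
G4: fails — Rvu and Rut but not Rvt.

G1, G3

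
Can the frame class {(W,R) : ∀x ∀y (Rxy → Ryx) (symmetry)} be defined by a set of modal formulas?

Yes: it is symmetry, defined by the B schema r → □◇r.
Suppose r→□◇r is valid. Take Rxy and set V(r)={x}. Then r at x, so □◇r at x, so ◇r at y, so some z with Ryz has r; z=x, i.e. Ryx.

Yes — defined by r → □◇r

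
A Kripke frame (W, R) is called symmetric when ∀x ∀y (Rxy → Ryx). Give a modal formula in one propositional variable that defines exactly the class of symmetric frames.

The condition is symmetry. The B schema s → □◇s defines it.
Suppose s→□◇s is valid. Take Rxy and set V(s)={x}. Then s at x, so □◇s at x, so ◇s at y, so some z with Ryz has s; z=x, i.e. Ryx.

s → □◇s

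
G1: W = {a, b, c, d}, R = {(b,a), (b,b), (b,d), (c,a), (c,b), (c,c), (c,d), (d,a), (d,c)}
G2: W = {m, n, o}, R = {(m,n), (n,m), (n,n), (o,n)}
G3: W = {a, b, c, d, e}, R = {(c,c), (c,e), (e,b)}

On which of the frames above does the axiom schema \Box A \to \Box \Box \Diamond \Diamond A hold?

G2

This is the axiom for a generalized confluence (Geach) condition; its first-order frame correspondent is \forall x \forall z (x R^2 z \to \exists w (xRw \wedge z R^2 w)).
G1: fails — bR²a but no w with bRw and aR²w.
G2: condition met.
G3: fails — cR²b but no w with cRw and bR²w.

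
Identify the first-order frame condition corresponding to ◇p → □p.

Suppose ◇p→□p is valid. Take Rxy, Rxz and set V(p)={y}. Then ◇p at x, so □p at x, so p at z, i.e. z=y.
Conversely, any frame satisfying ∀x ∀y ∀z (Rxy ∧ Rxz → y = z) validates the schema.
So the correspondent is partial functionality.

partial functionality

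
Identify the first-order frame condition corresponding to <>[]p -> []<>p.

convergence

Suppose ◇□p→□◇p is valid. Take Rxy, Rxz and set V(p)={w : Ryw}. Then □p at y so ◇□p at x, so □◇p at x, so ◇p at z, giving w with Rzw and Ryw.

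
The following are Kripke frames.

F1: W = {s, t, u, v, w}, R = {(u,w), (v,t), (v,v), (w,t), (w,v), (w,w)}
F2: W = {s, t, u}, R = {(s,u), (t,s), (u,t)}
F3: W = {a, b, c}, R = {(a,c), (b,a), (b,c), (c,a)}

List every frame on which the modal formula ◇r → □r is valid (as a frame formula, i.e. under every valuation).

The schema corresponds to partial functionality: ∀x ∀y ∀z (Rxy ∧ Rxz → y = z).
F1: fails — v sees both t and v.
F2: holds.
F3: fails — b sees both a and c.
Valid on: F2.

F2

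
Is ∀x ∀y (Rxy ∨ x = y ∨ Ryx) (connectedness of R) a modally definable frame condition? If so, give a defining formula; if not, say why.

No — not modally definable

Any modally definable frame class is closed under disjoint unions.
Take 4 disjoint single-world reflexive frames: each is trivially connected, but their disjoint union has 4 worlds with no edge between distinct components, so it is not connected.
So the class is not modally definable.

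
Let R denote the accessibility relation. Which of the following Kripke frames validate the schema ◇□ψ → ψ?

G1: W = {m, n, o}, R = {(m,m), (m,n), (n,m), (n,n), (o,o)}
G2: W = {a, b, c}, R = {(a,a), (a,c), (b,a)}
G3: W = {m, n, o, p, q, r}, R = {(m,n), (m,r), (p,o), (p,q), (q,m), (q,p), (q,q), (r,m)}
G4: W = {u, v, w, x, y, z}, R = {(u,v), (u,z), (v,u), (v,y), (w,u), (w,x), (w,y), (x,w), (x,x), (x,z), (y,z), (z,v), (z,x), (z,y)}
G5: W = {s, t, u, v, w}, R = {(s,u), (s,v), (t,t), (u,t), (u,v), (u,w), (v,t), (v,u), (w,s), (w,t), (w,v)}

The schema corresponds to symmetry: ∀x ∀y (Rxy → Ryx).
G1: holds.
G2: fails — Rac but not Rca.
G3: fails — Rpo but not Rop.
G4: fails — Ruz but not Rzu.
G5: fails — Rwt but not Rtw.

G1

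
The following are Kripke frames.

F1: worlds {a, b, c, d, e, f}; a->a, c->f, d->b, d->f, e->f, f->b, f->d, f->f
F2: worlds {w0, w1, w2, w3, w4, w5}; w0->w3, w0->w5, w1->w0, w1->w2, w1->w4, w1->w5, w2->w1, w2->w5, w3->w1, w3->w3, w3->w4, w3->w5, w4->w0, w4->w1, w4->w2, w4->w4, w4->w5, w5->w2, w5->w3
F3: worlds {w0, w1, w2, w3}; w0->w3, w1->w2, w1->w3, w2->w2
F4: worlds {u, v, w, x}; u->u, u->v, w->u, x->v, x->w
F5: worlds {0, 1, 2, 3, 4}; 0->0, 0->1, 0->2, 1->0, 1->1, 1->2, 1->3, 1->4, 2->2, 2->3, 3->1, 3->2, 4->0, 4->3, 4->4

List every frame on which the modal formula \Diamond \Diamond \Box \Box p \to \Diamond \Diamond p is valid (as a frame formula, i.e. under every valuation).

Frame correspondent (Sahlqvist): \forall x \forall y (x R^2 y \to \exists w (y R^2 w \wedge x R^2 w)) — i.e. a generalized confluence (Geach) condition.
F1: fails — cR²b but no w with bR²w and cR²w.
F2: satisfies the condition.
F3: satisfies the condition.
F4: fails — uR²v but no t with vR²t and uR²t.
F5: satisfies the condition.

F2, F3, F5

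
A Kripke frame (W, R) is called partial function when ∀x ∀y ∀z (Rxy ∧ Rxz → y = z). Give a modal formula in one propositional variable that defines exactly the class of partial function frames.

A defining formula is ◇r → □r (the CD axiom).

◇r → □r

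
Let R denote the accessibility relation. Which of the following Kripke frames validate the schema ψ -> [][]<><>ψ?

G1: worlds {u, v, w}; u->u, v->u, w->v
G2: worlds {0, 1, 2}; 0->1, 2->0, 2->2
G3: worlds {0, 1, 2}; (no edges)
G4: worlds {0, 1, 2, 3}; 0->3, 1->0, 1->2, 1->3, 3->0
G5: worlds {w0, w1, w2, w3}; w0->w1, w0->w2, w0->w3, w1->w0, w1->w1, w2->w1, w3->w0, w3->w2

The schema corresponds to a generalized confluence (Geach) condition: forall x forall z (x R^2 z -> exists w (x = w & z R^2 w)).
G1: fails — vR²u but no t with v=t and uR²t.
G2: fails — 2R²0 but no w with 2=w and 0R²w.
G3: satisfies the condition.
G4: fails — 1R²0 but no w with 1=w and 0R²w.
G5: fails — w3R²w2 but no w with w3=w and w2R²w.

G3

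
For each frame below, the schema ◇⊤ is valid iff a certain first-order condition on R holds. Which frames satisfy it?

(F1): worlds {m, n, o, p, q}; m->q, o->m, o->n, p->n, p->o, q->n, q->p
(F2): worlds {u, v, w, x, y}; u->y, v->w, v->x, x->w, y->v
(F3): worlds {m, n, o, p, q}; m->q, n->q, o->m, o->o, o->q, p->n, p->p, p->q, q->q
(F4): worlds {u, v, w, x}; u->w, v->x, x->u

(F3)

The schema corresponds to seriality: ∀x ∃y Rxy.
(F1): fails — world n has no successor.
(F2): fails — world w has no successor.
(F3): holds.
(F4): fails — world w has no successor.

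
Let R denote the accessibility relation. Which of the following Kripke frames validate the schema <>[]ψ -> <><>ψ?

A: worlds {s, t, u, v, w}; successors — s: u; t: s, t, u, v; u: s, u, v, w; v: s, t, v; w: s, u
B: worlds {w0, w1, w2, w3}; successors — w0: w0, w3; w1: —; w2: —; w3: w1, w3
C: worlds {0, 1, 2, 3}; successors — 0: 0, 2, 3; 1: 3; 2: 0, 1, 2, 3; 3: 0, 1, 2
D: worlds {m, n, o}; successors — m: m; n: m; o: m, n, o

The schema corresponds to a generalized confluence (Geach) condition: forall x forall y (xRy -> exists w (yRw & x R^2 w)).
A: condition met.
B: fails — w3Rw1 but no w with w1Rw and w3R²w.
C: condition met.
D: condition met.
Valid on: A, C, D.

A, C, D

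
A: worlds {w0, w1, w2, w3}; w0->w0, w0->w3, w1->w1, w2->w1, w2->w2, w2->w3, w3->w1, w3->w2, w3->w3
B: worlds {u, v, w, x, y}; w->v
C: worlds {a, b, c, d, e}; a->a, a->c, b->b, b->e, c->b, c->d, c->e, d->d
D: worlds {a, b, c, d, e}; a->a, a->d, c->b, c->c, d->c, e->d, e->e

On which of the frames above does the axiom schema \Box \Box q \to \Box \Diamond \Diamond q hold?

A

The schema corresponds to a generalized confluence (Geach) condition: \forall x \forall z (xRz \to \exists w (x R^2 w \wedge z R^2 w)).
A: ✓.
B: fails — wRv but no t with wR²t and vR²t.
C: fails — bRe but no w with bR²w and eR²w.
D: fails — cRb but no w with cR²w and bR²w.
Valid on: A.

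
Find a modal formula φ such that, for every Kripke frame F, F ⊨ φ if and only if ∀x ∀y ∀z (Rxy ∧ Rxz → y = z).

◇r → □r

The condition is partial functionality. The CD schema ◇r → □r defines it.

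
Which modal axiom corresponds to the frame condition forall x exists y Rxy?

□s → ◇s

The condition is seriality. The D schema □s → ◇s defines it.
Suppose □s→◇s is valid. At any x set V(s)=W. Then □s at x, so ◇s at x, so x has a successor.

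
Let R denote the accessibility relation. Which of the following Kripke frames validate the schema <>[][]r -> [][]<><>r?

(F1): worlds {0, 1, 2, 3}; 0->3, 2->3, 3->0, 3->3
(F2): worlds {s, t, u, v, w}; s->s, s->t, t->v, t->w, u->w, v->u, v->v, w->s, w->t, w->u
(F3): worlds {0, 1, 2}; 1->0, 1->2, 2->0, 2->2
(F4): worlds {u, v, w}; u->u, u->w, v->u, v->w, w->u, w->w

The schema corresponds to a generalized confluence (Geach) condition: forall x forall y forall z ((xRy & x R^2 z) -> exists w (y R^2 w & z R^2 w)).
(F1): condition met.
(F2): condition met.
(F3): fails — 1R0, 1R²0 but no w with 0R²w and 0R²w.
(F4): condition met.

(F1), (F2), (F4)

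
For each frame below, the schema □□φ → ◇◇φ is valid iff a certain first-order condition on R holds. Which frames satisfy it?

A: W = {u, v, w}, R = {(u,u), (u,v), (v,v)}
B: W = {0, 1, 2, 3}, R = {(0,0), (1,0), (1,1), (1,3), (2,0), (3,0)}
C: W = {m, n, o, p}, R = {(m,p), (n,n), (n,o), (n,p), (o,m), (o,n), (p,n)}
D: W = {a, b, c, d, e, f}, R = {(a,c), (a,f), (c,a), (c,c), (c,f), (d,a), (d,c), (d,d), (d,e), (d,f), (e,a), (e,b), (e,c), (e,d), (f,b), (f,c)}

B, C

This is the axiom for a generalized confluence (Geach) condition; its first-order frame correspondent is ∀x ∃w (xR²w ∧ xR²w).
A: fails — at w but no t with wR²t and wR²t.
B: holds.
C: holds.
D: fails — at b but no w with bR²w and bR²w.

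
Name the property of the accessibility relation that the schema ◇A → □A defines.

This schema is the CD axiom.
Its frame correspondent is partial functionality — ∀x ∀y ∀z (Rxy ∧ Rxz → y = z).

Partial functionality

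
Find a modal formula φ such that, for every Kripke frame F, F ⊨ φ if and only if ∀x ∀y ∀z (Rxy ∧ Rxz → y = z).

A defining formula is ◇p → □p (the CD axiom).

◇p → □p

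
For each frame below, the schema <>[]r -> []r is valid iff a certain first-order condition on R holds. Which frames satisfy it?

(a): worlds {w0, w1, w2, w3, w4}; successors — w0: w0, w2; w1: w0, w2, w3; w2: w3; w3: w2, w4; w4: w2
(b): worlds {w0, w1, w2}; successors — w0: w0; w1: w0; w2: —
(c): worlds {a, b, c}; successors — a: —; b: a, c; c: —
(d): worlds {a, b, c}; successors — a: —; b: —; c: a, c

Frame correspondent (Sahlqvist): forall x forall y forall z (Rxy & Rxz -> Ryz) — i.e. the Euclidean property.
(a): fails — Rw0w2 and Rw0w2 but not Rw2w2.
(b): ✓.
(c): fails — Rba and Rba but not Raa.
(d): fails — Rca and Rca but not Raa.
Valid on: (b).

(b)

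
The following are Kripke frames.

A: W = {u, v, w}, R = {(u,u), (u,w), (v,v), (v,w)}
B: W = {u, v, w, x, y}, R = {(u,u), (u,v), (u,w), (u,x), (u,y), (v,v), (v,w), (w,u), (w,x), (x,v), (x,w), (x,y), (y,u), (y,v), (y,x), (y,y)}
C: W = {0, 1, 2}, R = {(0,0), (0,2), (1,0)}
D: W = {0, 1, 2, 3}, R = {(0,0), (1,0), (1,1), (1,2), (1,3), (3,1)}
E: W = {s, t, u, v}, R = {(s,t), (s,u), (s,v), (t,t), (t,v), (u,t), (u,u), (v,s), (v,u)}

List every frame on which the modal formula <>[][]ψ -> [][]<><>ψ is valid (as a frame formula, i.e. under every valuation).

B, E

This is the axiom for a generalized confluence (Geach) condition; its first-order frame correspondent is forall x forall y forall z ((xRy & x R^2 z) -> exists w (y R^2 w & z R^2 w)).
A: fails — uRu, uR²w but no t with uR²t and wR²t.
B: satisfies the condition.
C: fails — 0R0, 0R²2 but no w with 0R²w and 2R²w.
D: fails — 1R0, 1R²2 but no w with 0R²w and 2R²w.
E: satisfies the condition.
Valid on: B, E.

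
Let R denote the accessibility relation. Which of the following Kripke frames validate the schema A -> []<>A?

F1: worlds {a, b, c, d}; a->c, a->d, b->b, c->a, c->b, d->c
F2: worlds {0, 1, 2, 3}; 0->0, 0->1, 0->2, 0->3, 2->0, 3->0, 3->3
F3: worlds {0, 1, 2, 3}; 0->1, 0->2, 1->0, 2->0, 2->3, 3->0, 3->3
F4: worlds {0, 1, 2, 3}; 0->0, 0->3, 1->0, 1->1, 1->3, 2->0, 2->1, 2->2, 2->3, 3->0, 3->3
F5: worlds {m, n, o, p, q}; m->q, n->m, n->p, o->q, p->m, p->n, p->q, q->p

none

This is the axiom for symmetry; its first-order frame correspondent is forall x forall y (Rxy -> Ryx).
F1: fails — Rdc but not Rcd.
F2: fails — R01 but not R10.
F3: fails — R23 but not R32.
F4: fails — R10 but not R01.
F5: fails — Rpm but not Rmp.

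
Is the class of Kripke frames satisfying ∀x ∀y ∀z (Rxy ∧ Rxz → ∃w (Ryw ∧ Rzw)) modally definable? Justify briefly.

The condition is convergence. A defining modal formula is ◇□r → □◇r.
Suppose ◇□r→□◇r is valid. Take Rxy, Rxz and set V(r)={w : Ryw}. Then □r at y so ◇□r at x, so □◇r at x, so ◇r at z, giving w with Rzw and Ryw.

Yes, by ◇□r → □◇r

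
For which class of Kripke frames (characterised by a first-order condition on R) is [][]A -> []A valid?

density

Suppose □□A→□A is valid. Take Rxy and set V(A)={w : xR²w}. Then □□A at x, so □A at x, so A at y, i.e. ∃z(Rxz∧Rzy).
Conversely, any frame satisfying forall x forall y (Rxy -> exists z (Rxz & Rzy)) validates the schema.
So the correspondent is density.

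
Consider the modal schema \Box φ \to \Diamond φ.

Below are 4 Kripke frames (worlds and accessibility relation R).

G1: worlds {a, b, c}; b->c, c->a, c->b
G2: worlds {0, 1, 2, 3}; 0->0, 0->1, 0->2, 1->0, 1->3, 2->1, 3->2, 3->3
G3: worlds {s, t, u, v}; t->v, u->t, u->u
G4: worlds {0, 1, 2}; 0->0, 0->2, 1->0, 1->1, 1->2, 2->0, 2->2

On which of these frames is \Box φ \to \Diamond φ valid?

This is the axiom for seriality; its first-order frame correspondent is \forall x \exists y Rxy.
G1: fails — world a has no successor.
G2: ✓.
G3: fails — world s has no successor.
G4: ✓.

G2, G4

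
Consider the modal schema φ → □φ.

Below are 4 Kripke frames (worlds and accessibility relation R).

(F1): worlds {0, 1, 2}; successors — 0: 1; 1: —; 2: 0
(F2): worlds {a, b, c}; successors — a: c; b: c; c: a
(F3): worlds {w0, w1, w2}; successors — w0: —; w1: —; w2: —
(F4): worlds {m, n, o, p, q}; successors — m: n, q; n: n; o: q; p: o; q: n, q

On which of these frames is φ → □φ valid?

(F3)

The schema corresponds to a generalized confluence (Geach) condition: ∀x ∀z (xRz → ∃w (x = w ∧ z = w)).
(F1): fails — 0R1 but 0 ≠ 1.
(F2): fails — aRc but a ≠ c.
(F3): condition met.
(F4): fails — mRn but m ≠ n.
Valid on: (F3).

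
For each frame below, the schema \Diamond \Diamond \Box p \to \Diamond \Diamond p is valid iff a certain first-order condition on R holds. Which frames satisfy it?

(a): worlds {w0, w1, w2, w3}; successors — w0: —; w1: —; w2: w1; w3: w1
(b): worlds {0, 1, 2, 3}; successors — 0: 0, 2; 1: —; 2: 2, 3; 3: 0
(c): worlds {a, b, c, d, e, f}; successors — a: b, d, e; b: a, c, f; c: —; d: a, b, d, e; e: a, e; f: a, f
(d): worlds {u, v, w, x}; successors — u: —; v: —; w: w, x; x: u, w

(a), (b)

Frame correspondent (Sahlqvist): \forall x \forall y (x R^2 y \to \exists w (yRw \wedge x R^2 w)) — i.e. a generalized confluence (Geach) condition.
(a): condition met.
(b): condition met.
(c): fails — aR²c but no w with cRw and aR²w.
(d): fails — wR²u but no t with uRt and wR²t.
Valid on: (a), (b).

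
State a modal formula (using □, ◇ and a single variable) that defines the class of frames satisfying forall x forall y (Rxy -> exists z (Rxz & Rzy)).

The condition is density. The C4 schema □□s → □s defines it.

□□s → □s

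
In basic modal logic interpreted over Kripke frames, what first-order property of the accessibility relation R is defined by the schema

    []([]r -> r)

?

shift-reflexivity

This is the T□ axiom.
It corresponds to shift-reflexivity: forall x forall y (Rxy -> Ryy).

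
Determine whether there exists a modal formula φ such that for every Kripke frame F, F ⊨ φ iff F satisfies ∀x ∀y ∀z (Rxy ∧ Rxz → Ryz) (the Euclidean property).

Yes: it is the Euclidean property, defined by the 5 schema ◇q → □◇q.
Suppose ◇q→□◇q is valid. Take Rxy, Rxz and set V(q)={y}. Then ◇q at x, so □◇q at x, so ◇q at z, so some w with Rzw has q; w=y, i.e. Rzy. By symmetry of the argument, Ryz.

Yes — defined by ◇q → □◇q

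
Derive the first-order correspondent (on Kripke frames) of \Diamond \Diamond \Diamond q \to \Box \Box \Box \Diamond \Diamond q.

This is a Sahlqvist (Geach-type) schema ◇^3□^0q → □^3◇^2q.
First-order correspondent: \forall x \forall y \forall z ((x R^3 y \wedge x R^3 z) \to \exists w (y = w \wedge z R^2 w)).

\forall x \forall y \forall z ((x R^3 y \wedge x R^3 z) \to \exists w (y = w \wedge z R^2 w))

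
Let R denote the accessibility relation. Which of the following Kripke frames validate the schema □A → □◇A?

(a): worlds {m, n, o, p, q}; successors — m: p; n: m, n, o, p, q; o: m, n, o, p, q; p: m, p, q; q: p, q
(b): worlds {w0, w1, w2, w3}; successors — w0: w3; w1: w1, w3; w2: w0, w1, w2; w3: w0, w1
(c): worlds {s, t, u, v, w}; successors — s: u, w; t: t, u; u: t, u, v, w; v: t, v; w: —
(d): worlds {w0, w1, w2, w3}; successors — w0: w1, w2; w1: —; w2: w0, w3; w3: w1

(a)

The schema corresponds to a generalized confluence (Geach) condition: ∀x ∀z (xRz → ∃w (xRw ∧ zRw)).
(a): condition met.
(b): fails — w0Rw3 but no w with w0Rw and w3Rw.
(c): fails — sRw but no w* with sRw* and wRw*.
(d): fails — w0Rw1 but no w with w0Rw and w1Rw.
Valid on: (a).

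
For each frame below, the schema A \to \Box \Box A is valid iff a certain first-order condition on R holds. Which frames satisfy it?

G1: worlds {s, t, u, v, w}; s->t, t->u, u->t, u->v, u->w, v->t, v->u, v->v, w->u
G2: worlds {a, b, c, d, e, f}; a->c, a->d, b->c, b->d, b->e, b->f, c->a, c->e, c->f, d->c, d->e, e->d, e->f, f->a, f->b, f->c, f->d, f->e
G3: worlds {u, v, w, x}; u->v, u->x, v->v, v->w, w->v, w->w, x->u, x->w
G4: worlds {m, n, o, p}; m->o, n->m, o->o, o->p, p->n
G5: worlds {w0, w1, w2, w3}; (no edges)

G5

Frame correspondent (Sahlqvist): \forall x \forall z (x R^2 z \to \exists w (x = w \wedge z = w)) — i.e. a generalized confluence (Geach) condition.
G1: fails — sR²u but s ≠ u.
G2: fails — aR²c but a ≠ c.
G3: fails — uR²v but u ≠ v.
G4: fails — mR²o but m ≠ o.
G5: holds.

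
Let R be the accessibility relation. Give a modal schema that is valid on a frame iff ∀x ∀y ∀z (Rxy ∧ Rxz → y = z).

A defining formula is ◇p → □p (the CD axiom).
Suppose ◇p→□p is valid. Take Rxy, Rxz and set V(p)={y}. Then ◇p at x, so □p at x, so p at z, i.e. z=y.

◇p → □p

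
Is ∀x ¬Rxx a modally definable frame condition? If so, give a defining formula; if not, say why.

Modal frame validity is preserved under surjective bounded morphisms.
The 4-cycle (worlds 0,1,2,3 with 0→1→2→3→0) is irreflexive, and the map sending every world to a single reflexive point • is a surjective bounded morphism (forth: every edge maps to (•,•); back: every world has a successor). So any modal formula valid on the 4-cycle is also valid on the reflexive point, which is not irreflexive.
So no modal formula (or set of formulas) defines exactly the irreflexive frames.

Not modally definable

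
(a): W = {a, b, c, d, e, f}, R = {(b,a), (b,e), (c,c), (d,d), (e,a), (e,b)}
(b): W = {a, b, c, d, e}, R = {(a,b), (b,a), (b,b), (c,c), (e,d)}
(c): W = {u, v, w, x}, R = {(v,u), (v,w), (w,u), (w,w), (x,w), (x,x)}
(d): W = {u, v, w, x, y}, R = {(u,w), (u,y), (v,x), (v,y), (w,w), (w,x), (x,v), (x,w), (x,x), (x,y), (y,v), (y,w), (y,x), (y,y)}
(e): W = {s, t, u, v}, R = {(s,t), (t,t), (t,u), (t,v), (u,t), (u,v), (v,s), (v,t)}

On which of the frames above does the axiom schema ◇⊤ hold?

(d), (e)

This is the axiom for seriality; its first-order frame correspondent is ∀x ∃y Rxy.
(a): fails — world a has no successor.
(b): fails — world d has no successor.
(c): fails — world u has no successor.
(d): condition met.
(e): condition met.
Valid on: (d), (e).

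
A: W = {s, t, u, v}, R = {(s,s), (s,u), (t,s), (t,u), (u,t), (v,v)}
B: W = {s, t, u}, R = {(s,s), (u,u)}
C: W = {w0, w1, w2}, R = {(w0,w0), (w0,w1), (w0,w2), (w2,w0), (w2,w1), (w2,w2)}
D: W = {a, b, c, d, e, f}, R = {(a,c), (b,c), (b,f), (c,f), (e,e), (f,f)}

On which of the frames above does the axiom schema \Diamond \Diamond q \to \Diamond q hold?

The schema corresponds to transitivity: \forall x \forall y \forall z (Rxy \wedge Ryz \to Rxz).
A: fails — Rut and Rts but not Rus.
B: holds.
C: holds.
D: fails — Rac and Rcf but not Raf.
Valid on: B, C.

B, C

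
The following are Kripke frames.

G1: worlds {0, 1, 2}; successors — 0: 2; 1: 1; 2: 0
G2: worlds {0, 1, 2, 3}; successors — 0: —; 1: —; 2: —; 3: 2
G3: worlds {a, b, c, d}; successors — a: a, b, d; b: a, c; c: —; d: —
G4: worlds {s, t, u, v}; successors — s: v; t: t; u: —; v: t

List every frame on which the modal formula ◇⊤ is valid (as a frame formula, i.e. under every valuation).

The schema corresponds to seriality: ∀x ∃y Rxy.
G1: satisfies the condition.
G2: fails — world 0 has no successor.
G3: fails — world c has no successor.
G4: fails — world u has no successor.
Valid on: G1.

G1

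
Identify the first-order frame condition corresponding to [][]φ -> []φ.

density

This schema is the C4 axiom.
Its frame correspondent is density — forall x forall y (Rxy -> exists z (Rxz & Rzy)).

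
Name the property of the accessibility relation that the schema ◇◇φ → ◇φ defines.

This is frame-equivalent to □φ → □□φ (substitute ¬φ for φ and contrapose).
Suppose □φ→□□φ is valid. Take Rxy, Ryz and set V(φ)={w : Rxw}. Then □φ at x, so □□φ at x, so □φ at y, so φ at z, i.e. Rxz.
The converse is a direct semantic check.
So the correspondent is transitivity.

transitivity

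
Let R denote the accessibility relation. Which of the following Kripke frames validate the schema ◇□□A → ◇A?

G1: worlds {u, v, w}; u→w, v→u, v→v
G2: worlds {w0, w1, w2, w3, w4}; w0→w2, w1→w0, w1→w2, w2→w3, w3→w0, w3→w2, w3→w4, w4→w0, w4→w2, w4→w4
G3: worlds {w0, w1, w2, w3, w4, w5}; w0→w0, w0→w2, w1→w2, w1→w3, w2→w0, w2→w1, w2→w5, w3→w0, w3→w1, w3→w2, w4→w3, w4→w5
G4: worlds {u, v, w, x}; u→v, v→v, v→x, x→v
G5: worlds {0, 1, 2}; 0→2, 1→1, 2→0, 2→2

The schema corresponds to a generalized confluence (Geach) condition: ∀x ∀y (xRy → ∃w (yR²w ∧ xRw)).
G1: fails — uRw but no t with wR²t and uRt.
G2: fails — w1Rw0 but no w with w0R²w and w1Rw.
G3: fails — w2Rw5 but no w with w5R²w and w2Rw.
G4: satisfies the condition.
G5: satisfies the condition.

G4, G5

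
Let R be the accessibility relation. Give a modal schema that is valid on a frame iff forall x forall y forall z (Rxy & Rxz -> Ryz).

This is the Euclidean property; the standard corresponding axiom is 5: ◇q → □◇q.
Suppose ◇q→□◇q is valid. Take Rxy, Rxz and set V(q)={y}. Then ◇q at x, so □◇q at x, so ◇q at z, so some w with Rzw has q; w=y, i.e. Rzy. By symmetry of the argument, Ryz.

◇q → □◇q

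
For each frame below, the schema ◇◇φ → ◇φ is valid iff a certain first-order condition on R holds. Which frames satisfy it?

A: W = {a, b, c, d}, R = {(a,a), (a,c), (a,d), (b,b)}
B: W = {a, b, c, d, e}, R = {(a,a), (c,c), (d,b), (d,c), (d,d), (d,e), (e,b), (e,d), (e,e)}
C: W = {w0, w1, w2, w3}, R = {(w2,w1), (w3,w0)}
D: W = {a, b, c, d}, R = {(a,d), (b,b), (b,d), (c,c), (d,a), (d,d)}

A, C

Frame correspondent (Sahlqvist): ∀x ∀y ∀z (Rxy ∧ Ryz → Rxz) — i.e. transitivity.
A: holds.
B: fails — Red and Rdc but not Rec.
C: holds.
D: fails — Rad and Rda but not Raa.
Valid on: A, C.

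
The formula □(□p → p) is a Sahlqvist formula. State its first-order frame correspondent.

This schema is the T□ axiom.
Its frame correspondent is shift-reflexivity — ∀x ∀y (Rxy → Ryy).

Shift-reflexivity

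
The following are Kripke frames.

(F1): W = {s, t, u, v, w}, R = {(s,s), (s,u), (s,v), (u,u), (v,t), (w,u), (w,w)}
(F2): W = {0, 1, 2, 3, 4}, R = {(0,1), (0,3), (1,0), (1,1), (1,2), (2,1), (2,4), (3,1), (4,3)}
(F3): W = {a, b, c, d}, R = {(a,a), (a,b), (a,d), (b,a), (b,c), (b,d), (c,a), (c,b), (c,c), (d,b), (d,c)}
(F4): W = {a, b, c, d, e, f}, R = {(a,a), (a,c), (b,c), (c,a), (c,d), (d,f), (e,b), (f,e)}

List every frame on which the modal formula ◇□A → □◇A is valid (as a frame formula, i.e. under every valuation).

Frame correspondent (Sahlqvist): ∀x ∀y ∀z (Rxy ∧ Rxz → ∃w (Ryw ∧ Rzw)) — i.e. convergence.
(F1): fails — Rsv and Rsu but v and u have no common successor.
(F2): fails — R21 and R24 but 1 and 4 have no common successor.
(F3): condition met.
(F4): fails — Rcd and Rca but d and a have no common successor.

(F3)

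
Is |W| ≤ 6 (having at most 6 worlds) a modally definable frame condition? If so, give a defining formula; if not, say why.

No — not modally definable

Any modally definable frame class is closed under disjoint unions.
Any modal formula valid on each of 7 disjoint one-world frames is valid on their disjoint union (validity is preserved under disjoint unions). Each one-world frame has |W|=1≤6, but the union has |W|=7.
So the class is not modally definable.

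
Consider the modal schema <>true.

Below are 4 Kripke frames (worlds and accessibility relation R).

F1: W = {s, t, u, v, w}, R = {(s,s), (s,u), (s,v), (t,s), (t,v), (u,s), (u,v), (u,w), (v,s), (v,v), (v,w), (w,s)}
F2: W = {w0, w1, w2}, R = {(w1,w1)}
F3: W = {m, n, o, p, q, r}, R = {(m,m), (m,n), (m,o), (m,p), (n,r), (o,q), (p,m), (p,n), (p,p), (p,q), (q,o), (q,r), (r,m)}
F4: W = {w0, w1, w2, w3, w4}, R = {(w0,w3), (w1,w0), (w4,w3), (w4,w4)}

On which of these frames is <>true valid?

F1, F3

Frame correspondent (Sahlqvist): forall x exists y Rxy — i.e. seriality.
F1: condition met.
F2: fails — world w0 has no successor.
F3: condition met.
F4: fails — world w2 has no successor.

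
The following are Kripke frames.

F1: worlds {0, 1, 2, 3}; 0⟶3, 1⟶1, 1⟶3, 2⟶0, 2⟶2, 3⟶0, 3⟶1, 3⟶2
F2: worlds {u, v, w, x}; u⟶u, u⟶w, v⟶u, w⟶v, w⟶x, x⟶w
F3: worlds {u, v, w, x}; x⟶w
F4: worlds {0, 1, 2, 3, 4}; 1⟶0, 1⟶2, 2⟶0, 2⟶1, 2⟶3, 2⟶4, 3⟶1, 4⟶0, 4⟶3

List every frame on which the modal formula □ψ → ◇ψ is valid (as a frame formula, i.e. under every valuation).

F1, F2

Frame correspondent (Sahlqvist): ∀x ∃y Rxy — i.e. seriality.
F1: satisfies the condition.
F2: satisfies the condition.
F3: fails — world u has no successor.
F4: fails — world 0 has no successor.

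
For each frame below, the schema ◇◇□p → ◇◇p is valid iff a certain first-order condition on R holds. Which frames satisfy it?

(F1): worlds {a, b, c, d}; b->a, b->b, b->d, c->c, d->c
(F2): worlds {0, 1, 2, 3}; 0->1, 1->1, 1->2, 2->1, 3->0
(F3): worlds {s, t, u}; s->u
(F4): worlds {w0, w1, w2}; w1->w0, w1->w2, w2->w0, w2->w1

The schema corresponds to a generalized confluence (Geach) condition: ∀x ∀y (xR²y → ∃w (yRw ∧ xR²w)).
(F1): fails — bR²a but no w with aRw and bR²w.
(F2): condition met.
(F3): condition met.
(F4): fails — w1R²w0 but no w with w0Rw and w1R²w.

(F2), (F3)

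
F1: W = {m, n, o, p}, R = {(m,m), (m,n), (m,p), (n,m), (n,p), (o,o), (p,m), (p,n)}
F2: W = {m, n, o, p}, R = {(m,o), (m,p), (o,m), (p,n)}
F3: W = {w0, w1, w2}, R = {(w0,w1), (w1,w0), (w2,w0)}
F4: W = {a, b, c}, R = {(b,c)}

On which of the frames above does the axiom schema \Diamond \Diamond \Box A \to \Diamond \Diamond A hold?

F1, F4

This is the axiom for a generalized confluence (Geach) condition; its first-order frame correspondent is \forall x \forall y (x R^2 y \to \exists w (yRw \wedge x R^2 w)).
F1: holds.
F2: fails — mR²m but no w with mRw and mR²w.
F3: fails — w0R²w0 but no w with w0Rw and w0R²w.
F4: holds.
Valid on: F1, F4.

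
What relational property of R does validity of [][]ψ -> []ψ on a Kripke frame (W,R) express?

Suppose □□ψ→□ψ is valid. Take Rxy and set V(ψ)={w : xR²w}. Then □□ψ at x, so □ψ at x, so ψ at y, i.e. ∃z(Rxz∧Rzy).
The converse is a direct semantic check.
Frame condition: forall x forall y (Rxy -> exists z (Rxz & Rzy)).

Density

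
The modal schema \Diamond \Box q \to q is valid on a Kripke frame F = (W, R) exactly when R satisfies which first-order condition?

Symmetry

This is frame-equivalent to q → □◇q (substitute ¬q for q and contrapose).
Suppose q→□◇q is valid. Take Rxy and set V(q)={x}. Then q at x, so □◇q at x, so ◇q at y, so some z with Ryz has q; z=x, i.e. Ryx.
The converse is a direct semantic check.
Frame condition: \forall x \forall y (Rxy \to Ryx).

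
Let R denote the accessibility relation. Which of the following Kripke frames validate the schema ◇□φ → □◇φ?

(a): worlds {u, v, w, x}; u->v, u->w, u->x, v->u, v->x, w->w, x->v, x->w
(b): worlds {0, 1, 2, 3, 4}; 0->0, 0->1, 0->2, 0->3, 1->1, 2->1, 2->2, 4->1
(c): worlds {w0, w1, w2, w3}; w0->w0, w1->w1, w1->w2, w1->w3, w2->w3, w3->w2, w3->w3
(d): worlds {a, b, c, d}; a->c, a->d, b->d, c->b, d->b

(c), (d)

Frame correspondent (Sahlqvist): ∀x ∀y ∀z (Rxy ∧ Rxz → ∃w (Ryw ∧ Rzw)) — i.e. convergence.
(a): fails — Ruv and Ruw but v and w have no common successor.
(b): fails — R00 and R03 but 0 and 3 have no common successor.
(c): satisfies the condition.
(d): satisfies the condition.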